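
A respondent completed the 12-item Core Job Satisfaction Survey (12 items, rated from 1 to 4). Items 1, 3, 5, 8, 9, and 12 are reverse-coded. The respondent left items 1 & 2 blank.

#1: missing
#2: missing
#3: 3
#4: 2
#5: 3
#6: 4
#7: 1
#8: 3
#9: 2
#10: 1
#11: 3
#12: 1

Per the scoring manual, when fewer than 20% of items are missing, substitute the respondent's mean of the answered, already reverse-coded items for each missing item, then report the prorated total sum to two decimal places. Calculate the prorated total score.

Reverse-coded (reverse-coded value = 5 − response):
  item 3: 5 − 3 = 2
  item 5: 5 − 3 = 2
  item 8: 5 − 3 = 2
  item 9: 5 − 2 = 3
  item 12: 5 − 1 = 4
Completed scored items (10 of 12): 2, 2, 2, 4, 1, 2, 3, 1, 3, 4; sum = 24.
Person mean = 24 / 10 ≈ 2.4000
Prorated total = (24 / 10) × 12 = 28.80 (to 2 dp)

28.80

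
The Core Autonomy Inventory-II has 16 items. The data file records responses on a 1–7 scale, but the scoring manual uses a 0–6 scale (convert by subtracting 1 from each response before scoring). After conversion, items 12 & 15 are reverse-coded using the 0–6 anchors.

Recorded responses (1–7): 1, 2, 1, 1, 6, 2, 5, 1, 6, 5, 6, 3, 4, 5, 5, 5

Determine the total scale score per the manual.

Convert to 0–6: 0, 1, 0, 0, 5, 1, 4, 0, 5, 4, 5, 2, 3, 4, 4, 4
Reverse-coded (reverse-coded value = 6 − response):
  item 12: 6 − 2 = 4
  item 15: 6 − 4 = 2
Scored: 0, 1, 0, 0, 5, 1, 4, 0, 5, 4, 5, 4, 3, 4, 2, 4
Total = 42

42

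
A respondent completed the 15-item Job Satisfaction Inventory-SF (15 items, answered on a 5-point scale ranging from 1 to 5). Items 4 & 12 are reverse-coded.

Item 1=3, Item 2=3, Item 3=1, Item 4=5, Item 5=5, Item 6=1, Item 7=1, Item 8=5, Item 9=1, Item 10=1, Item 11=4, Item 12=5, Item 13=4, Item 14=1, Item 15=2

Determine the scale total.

Reverse-coded items use 6 − raw:
  item 4: 6 − 5 = 1
  item 12: 6 − 5 = 1
After reverse-coding: 3, 3, 1, 1, 5, 1, 1, 5, 1, 1, 4, 1, 4, 1, 2
Total = 3 + 3 + 1 + 1 + 5 + 1 + 1 + 5 + 1 + 1 + 4 + 1 + 4 + 1 + 2 = 34

34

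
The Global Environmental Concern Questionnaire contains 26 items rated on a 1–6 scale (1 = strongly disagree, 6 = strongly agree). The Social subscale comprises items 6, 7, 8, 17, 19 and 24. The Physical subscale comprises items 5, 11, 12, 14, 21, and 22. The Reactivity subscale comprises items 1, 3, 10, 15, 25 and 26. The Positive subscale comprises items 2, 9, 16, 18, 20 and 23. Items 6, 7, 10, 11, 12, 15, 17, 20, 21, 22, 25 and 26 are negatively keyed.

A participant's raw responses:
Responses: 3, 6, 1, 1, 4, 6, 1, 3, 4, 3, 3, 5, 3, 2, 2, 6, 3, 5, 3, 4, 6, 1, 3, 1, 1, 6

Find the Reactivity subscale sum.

20

Reactivity items: 1, 3, 10, 15, 25, 26.
Of these, items 10, 15, 25, and 26 are negatively keyed; on a 1–6 scale, reversed = 7 − raw.
  item 1: 3
  item 3: 1
  item 10: 7 − 3 = 4
  item 15: 7 − 2 = 5
  item 25: 7 − 1 = 6
  item 26: 7 − 6 = 1
Sum = 3 + 1 + 4 + 5 + 6 + 1 = 20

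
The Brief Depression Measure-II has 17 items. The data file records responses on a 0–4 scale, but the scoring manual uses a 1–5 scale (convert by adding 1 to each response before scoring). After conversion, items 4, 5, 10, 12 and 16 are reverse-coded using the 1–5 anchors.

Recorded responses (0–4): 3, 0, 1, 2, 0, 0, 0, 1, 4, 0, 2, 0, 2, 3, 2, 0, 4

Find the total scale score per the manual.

57

Convert to 1–5: 4, 1, 2, 3, 1, 1, 1, 2, 5, 1, 3, 1, 3, 4, 3, 1, 5
Reverse-coded (reverse-coded value = 6 − response):
  item 4: 6 − 3 = 3
  item 5: 6 − 1 = 5
  item 10: 6 − 1 = 5
  item 12: 6 − 1 = 5
  item 16: 6 − 1 = 5
Scored: 4, 1, 2, 3, 5, 1, 1, 2, 5, 5, 3, 5, 3, 4, 3, 5, 5
Total = 57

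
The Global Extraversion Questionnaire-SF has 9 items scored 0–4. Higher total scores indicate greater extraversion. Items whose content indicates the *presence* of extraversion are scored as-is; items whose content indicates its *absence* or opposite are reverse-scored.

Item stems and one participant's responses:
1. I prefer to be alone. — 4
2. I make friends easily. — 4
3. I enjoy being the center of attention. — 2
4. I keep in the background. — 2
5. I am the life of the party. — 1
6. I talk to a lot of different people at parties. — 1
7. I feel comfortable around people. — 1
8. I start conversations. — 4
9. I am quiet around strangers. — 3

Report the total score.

Items 1, 4, 9 describe the absence/opposite of extraversion → reverse-score.
reversed = (0+4) − raw = 4 − raw.
  item 1: 4 − 4 = 0
  item 2: 4
  item 3: 2
  item 4: 4 − 2 = 2
  item 5: 1
  item 6: 1
  item 7: 1
  item 8: 4
  item 9: 4 − 3 = 1
Total = 0 + 4 + 2 + 2 + 1 + 1 + 1 + 4 + 1 = 16

16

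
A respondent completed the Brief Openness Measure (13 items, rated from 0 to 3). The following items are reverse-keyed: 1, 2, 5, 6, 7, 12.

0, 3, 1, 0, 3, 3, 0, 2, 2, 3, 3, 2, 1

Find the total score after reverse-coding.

19

Reverse-coded items (on a 0–3 scale, reversed = 3 − raw):
  item 1: 3 − 0 = 3
  item 2: 3 − 3 = 0
  item 5: 3 − 3 = 0
  item 6: 3 − 3 = 0
  item 7: 3 − 0 = 3
  item 12: 3 − 2 = 1
Scored items: 3, 0, 1, 0, 0, 0, 3, 2, 2, 3, 3, 1, 1
Total = 3 + 0 + 1 + 0 + 0 + 0 + 3 + 2 + 2 + 3 + 3 + 1 + 1 = 19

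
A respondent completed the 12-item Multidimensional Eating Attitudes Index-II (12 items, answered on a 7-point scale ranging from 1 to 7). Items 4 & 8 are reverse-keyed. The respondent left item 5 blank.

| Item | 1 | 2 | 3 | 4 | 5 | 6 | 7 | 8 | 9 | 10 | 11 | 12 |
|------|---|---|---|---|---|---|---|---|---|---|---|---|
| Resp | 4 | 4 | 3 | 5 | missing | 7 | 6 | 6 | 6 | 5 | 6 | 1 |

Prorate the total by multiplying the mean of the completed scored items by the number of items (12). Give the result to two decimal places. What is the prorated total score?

51.27

Reverse-coded (reversed = (1+7) − raw = 8 − raw):
  item 4: 8 − 5 = 3
  item 8: 8 − 6 = 2
Completed scored items (11 of 12): 4, 4, 3, 3, 7, 6, 2, 6, 5, 6, 1; sum = 47.
Person mean = 47 / 11 ≈ 4.2727
Prorated total = (47 / 11) × 12 = 51.27 (to 2 dp)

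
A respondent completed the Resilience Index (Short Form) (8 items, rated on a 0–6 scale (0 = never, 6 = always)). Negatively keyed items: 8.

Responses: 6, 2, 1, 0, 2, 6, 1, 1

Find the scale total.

Apply reverse scoring (reverse-coded value = 6 − response):
  item 8: 6 − 1 = 5
Scored responses: 6, 2, 1, 0, 2, 6, 1, 5
Total = 6 + 2 + 1 + 0 + 2 + 6 + 1 + 5 = 23

23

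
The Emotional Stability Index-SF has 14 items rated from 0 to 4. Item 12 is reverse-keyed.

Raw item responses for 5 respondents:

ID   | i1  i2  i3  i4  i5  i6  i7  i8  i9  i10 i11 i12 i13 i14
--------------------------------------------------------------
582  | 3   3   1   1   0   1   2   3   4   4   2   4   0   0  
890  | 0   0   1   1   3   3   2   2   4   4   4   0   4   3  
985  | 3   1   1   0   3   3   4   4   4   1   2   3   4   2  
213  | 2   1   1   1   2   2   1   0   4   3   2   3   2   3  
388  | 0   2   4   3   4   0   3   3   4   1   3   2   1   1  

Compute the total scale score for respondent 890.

35

Respondent 890 raw: 0, 0, 1, 1, 3, 3, 2, 2, 4, 4, 4, 0, 4, 3.
Reverse-coded (on a 0–4 scale, reversed = 4 − raw):
  item 1: 0
  item 2: 0
  item 3: 1
  item 4: 1
  item 5: 3
  item 6: 3
  item 7: 2
  item 8: 2
  item 9: 4
  item 10: 4
  item 11: 4
  item 12: 4 − 0 = 4
  item 13: 4
  item 14: 3
Sum = 0 + 0 + 1 + 1 + 3 + 3 + 2 + 2 + 4 + 4 + 4 + 4 + 4 + 3 = 35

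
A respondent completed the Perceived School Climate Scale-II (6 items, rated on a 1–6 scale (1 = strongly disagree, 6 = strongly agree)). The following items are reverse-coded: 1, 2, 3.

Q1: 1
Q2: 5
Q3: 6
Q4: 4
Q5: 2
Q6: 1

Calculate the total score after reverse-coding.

16

Apply reverse scoring (reversed = (1+6) − raw = 7 − raw):
  item 1: 7 − 1 = 6
  item 2: 7 − 5 = 2
  item 3: 7 − 6 = 1
Scored responses: 6, 2, 1, 4, 2, 1
Total = 6 + 2 + 1 + 4 + 2 + 1 = 16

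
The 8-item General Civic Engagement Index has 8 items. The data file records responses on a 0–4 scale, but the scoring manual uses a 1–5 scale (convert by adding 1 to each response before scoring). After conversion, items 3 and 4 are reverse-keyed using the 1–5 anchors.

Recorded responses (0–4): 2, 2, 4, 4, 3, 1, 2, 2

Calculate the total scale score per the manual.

20

Convert to 1–5: 3, 3, 5, 5, 4, 2, 3, 3
Reverse-coded (reversed = (1+5) − raw = 6 − raw):
  item 3: 6 − 5 = 1
  item 4: 6 − 5 = 1
Scored: 3, 3, 1, 1, 4, 2, 3, 3
Total = 20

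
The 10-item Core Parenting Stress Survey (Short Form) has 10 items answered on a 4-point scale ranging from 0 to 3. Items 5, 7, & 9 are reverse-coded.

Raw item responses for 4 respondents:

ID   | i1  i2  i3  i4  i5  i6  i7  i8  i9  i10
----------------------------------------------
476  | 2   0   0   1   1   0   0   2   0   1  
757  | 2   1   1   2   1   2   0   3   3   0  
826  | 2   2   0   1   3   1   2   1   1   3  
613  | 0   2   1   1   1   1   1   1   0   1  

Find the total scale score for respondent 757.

16

Respondent 757 raw: 2, 1, 1, 2, 1, 2, 0, 3, 3, 0.
Reverse-coded (on a 0–3 scale, reversed = 3 − raw):
  item 1: 2
  item 2: 1
  item 3: 1
  item 4: 2
  item 5: 3 − 1 = 2
  item 6: 2
  item 7: 3 − 0 = 3
  item 8: 3
  item 9: 3 − 3 = 0
  item 10: 0
Sum = 2 + 1 + 1 + 2 + 2 + 2 + 3 + 3 + 0 + 0 = 16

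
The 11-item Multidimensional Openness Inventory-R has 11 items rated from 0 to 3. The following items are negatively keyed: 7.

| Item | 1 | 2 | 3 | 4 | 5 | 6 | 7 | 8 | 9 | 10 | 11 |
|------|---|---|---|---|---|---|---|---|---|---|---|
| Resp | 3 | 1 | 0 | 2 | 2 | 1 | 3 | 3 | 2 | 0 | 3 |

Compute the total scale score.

17

Apply reverse scoring (reverse-coded value = 3 − response):
  item 7: 3 − 3 = 0
Scored items: 3, 1, 0, 2, 2, 1, 0, 3, 2, 0, 3
Total = 3 + 1 + 0 + 2 + 2 + 1 + 0 + 3 + 2 + 0 + 3 = 17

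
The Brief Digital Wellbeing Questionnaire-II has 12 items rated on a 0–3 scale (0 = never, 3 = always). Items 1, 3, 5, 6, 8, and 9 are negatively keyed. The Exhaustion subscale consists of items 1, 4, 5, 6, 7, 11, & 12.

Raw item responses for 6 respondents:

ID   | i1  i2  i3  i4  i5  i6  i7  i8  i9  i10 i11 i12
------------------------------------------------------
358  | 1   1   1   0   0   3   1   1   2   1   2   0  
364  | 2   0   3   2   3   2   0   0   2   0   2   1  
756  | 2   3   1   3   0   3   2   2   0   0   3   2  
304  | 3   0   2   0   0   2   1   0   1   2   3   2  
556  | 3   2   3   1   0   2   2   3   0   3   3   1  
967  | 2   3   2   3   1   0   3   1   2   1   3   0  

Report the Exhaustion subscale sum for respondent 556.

11

Respondent 556 raw: 3, 2, 3, 1, 0, 2, 2, 3, 0, 3, 3, 1.
Exhaustion items: 1, 4, 5, 6, 7, 11, 12.
Reverse-coded (reversed = (0+3) − raw = 3 − raw):
  item 1: 3 − 3 = 0
  item 4: 1
  item 5: 3 − 0 = 3
  item 6: 3 − 2 = 1
  item 7: 2
  item 11: 3
  item 12: 1
Sum = 0 + 1 + 3 + 1 + 2 + 3 + 1 = 11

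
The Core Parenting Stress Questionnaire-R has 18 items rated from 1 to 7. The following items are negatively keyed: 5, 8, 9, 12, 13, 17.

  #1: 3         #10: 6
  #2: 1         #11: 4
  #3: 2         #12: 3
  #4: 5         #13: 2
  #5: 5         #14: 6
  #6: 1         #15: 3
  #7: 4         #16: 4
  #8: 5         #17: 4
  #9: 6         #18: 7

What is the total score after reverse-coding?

Raw sum = 71. Negatively keyed items: 5, 8, 9, 12, 13, 17; their raw sum = 25.
Each reversal replaces raw with 8 − raw, changing the total by 8 − 2·raw per item.
Total = 71 + 6·8 − 2·25 = 71 + 48 − 50 = 69

69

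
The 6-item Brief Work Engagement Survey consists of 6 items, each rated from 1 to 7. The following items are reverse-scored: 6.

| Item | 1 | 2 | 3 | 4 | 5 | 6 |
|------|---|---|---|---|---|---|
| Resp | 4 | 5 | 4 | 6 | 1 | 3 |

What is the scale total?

Reversing item 6 with 8 − raw:
Total = 4 + 5 + 4 + 6 + 1 + (8−3)
      = 4 + 5 + 4 + 6 + 1 + 5 = 25

25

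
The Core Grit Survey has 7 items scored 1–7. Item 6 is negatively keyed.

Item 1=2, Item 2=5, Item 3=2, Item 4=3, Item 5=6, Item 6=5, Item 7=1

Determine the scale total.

22

Raw sum = 24. Negatively keyed items: 6; their raw sum = 5.
Each reversal replaces raw with 8 − raw, changing the total by 8 − 2·raw per item.
Total = 24 + 1·8 − 2·5 = 24 + 8 − 10 = 22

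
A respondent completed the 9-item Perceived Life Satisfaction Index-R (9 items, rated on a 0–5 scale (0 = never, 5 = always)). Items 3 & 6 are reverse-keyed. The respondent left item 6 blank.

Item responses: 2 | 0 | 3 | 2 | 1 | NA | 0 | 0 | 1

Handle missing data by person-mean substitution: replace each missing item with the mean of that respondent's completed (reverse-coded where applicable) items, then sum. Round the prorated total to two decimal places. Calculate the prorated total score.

9.00

Reverse-coded (reverse-coded value = 5 − response):
  item 3: 5 − 3 = 2
Completed scored items (8 of 9): 2, 0, 2, 2, 1, 0, 0, 1; sum = 8.
Person mean = 8 / 8 ≈ 1.0000
Prorated total = (8 / 8) × 9 = 9.00 (to 2 dp)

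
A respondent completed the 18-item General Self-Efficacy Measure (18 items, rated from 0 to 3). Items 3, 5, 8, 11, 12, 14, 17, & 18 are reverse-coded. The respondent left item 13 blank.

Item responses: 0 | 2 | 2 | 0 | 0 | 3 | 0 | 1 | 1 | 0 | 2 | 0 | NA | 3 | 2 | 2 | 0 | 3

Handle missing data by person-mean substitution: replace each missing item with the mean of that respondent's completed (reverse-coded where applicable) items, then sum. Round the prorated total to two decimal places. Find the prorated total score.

Reverse-coded (on a 0–3 scale, reversed = 3 − raw):
  item 3: 3 − 2 = 1
  item 5: 3 − 0 = 3
  item 8: 3 − 1 = 2
  item 11: 3 − 2 = 1
  item 12: 3 − 0 = 3
  item 14: 3 − 3 = 0
  item 17: 3 − 0 = 3
  item 18: 3 − 3 = 0
Completed scored items (17 of 18): 0, 2, 1, 0, 3, 3, 0, 2, 1, 0, 1, 3, 0, 2, 2, 3, 0; sum = 23.
Person mean = 23 / 17 ≈ 1.3529
Prorated total = (23 / 17) × 18 = 24.35 (to 2 dp)

24.35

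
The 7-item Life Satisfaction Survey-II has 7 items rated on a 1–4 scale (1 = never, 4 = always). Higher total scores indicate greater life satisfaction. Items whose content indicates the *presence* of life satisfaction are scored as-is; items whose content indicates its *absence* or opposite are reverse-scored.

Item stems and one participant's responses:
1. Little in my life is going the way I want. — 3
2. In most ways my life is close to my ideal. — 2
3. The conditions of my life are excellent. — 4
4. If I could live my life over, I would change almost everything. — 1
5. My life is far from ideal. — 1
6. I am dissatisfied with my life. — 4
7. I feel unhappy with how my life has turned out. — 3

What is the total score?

Items 1, 4, 5, 6, 7 describe the absence/opposite of life satisfaction → reverse-score.
reverse-coded value = 5 − response.
  item 1: 5 − 3 = 2
  item 2: 2
  item 3: 4
  item 4: 5 − 1 = 4
  item 5: 5 − 1 = 4
  item 6: 5 − 4 = 1
  item 7: 5 − 3 = 2
Total = 2 + 2 + 4 + 4 + 4 + 1 + 2 = 19

19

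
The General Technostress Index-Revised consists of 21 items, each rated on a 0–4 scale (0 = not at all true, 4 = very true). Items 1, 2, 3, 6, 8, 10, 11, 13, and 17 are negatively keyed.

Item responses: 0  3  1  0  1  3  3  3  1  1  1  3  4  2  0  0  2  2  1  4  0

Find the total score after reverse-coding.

35

Negatively keyed items use 4 − raw:
  item 1: 4 − 0 = 4
  item 2: 4 − 3 = 1
  item 3: 4 − 1 = 3
  item 6: 4 − 3 = 1
  item 8: 4 − 3 = 1
  item 10: 4 − 1 = 3
  item 11: 4 − 1 = 3
  item 13: 4 − 4 = 0
  item 17: 4 − 2 = 2
Scored items: 4, 1, 3, 0, 1, 1, 3, 1, 1, 3, 3, 3, 0, 2, 0, 0, 2, 2, 1, 4, 0
Total = 4 + 1 + 3 + 0 + 1 + 1 + 3 + 1 + 1 + 3 + 3 + 3 + 0 + 2 + 0 + 0 + 2 + 2 + 1 + 4 + 0 = 35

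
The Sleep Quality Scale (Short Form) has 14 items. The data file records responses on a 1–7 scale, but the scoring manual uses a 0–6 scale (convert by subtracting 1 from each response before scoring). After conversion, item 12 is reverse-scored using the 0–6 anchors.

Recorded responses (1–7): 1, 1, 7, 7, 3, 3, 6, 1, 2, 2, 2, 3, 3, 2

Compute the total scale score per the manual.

31

Convert to 0–6: 0, 0, 6, 6, 2, 2, 5, 0, 1, 1, 1, 2, 2, 1
Reverse-coded (reverse-coded value = 6 − response):
  item 12: 6 − 2 = 4
Scored: 0, 0, 6, 6, 2, 2, 5, 0, 1, 1, 1, 4, 2, 1
Total = 31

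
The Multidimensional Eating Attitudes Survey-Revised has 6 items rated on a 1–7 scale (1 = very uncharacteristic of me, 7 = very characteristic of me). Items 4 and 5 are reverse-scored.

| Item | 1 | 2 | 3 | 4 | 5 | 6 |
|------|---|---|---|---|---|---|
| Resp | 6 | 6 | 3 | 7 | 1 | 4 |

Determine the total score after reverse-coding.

Reverse-scored items use 8 − raw:
  item 4: 8 − 7 = 1
  item 5: 8 − 1 = 7
Scored items: 6, 6, 3, 1, 7, 4
Total = 6 + 6 + 3 + 1 + 7 + 4 = 27

27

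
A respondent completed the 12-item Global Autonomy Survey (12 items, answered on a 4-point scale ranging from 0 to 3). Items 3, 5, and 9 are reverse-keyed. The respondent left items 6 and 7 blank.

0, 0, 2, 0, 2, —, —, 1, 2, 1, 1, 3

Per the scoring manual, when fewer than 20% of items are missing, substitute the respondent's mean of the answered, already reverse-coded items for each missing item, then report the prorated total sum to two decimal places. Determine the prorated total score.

10.80

Reverse-coded (on a 0–3 scale, reversed = 3 − raw):
  item 3: 3 − 2 = 1
  item 5: 3 − 2 = 1
  item 9: 3 − 2 = 1
Completed scored items (10 of 12): 0, 0, 1, 0, 1, 1, 1, 1, 1, 3; sum = 9.
Person mean = 9 / 10 ≈ 0.9000
Prorated total = (9 / 10) × 12 = 10.80 (to 2 dp)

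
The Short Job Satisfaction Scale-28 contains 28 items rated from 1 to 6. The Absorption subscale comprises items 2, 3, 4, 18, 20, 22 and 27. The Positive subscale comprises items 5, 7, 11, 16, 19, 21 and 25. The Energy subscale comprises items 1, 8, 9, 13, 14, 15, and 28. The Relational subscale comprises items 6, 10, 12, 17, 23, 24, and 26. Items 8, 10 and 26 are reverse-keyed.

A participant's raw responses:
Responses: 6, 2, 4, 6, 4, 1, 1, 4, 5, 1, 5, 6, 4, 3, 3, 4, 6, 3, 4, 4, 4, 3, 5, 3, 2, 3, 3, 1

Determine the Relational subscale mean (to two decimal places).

4.43

Relational items: 6, 10, 12, 17, 23, 24, 26.
Of these, items 10 & 26 are reverse-keyed; reversed = (1+6) − raw = 7 − raw.
  item 6: 1
  item 10: 7 − 1 = 6
  item 12: 6
  item 17: 6
  item 23: 5
  item 24: 3
  item 26: 7 − 3 = 4
Sum = 1 + 6 + 6 + 6 + 5 + 3 + 4 = 31
Mean = 31 / 7 = 4.43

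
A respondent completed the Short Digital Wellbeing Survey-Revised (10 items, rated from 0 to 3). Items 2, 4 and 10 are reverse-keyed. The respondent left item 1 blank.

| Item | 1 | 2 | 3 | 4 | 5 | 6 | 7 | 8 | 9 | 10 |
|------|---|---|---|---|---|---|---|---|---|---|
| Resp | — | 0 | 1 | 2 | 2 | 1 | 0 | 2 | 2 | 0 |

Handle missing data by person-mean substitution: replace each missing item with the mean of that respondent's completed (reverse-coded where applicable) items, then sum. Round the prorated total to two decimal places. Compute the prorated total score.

16.67

Reverse-coded (reversed = (0+3) − raw = 3 − raw):
  item 2: 3 − 0 = 3
  item 4: 3 − 2 = 1
  item 10: 3 − 0 = 3
Completed scored items (9 of 10): 3, 1, 1, 2, 1, 0, 2, 2, 3; sum = 15.
Person mean = 15 / 9 ≈ 1.6667
Prorated total = (15 / 9) × 10 = 16.67 (to 2 dp)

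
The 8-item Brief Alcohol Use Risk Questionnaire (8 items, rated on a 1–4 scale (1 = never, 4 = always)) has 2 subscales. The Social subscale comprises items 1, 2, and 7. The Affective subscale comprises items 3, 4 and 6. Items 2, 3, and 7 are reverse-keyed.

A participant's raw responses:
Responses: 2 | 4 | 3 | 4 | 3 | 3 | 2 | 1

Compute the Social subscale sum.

6

Social items: 1, 2, 7.
Of these, items 2 and 7 are reverse-keyed; reversed = (1+4) − raw = 5 − raw.
  item 1: 2
  item 2: 5 − 4 = 1
  item 7: 5 − 2 = 3
Sum = 2 + 1 + 3 = 6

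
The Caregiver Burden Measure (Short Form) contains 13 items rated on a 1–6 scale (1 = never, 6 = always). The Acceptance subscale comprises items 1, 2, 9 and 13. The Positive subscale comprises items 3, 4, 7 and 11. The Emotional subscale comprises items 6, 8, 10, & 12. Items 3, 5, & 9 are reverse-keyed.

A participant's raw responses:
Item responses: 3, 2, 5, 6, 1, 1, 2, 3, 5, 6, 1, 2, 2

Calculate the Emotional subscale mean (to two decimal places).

3.00

Emotional items: 6, 8, 10, 12.
  item 6: 1
  item 8: 3
  item 10: 6
  item 12: 2
Sum = 1 + 3 + 6 + 2 = 12
Mean = 12 / 4 = 3.00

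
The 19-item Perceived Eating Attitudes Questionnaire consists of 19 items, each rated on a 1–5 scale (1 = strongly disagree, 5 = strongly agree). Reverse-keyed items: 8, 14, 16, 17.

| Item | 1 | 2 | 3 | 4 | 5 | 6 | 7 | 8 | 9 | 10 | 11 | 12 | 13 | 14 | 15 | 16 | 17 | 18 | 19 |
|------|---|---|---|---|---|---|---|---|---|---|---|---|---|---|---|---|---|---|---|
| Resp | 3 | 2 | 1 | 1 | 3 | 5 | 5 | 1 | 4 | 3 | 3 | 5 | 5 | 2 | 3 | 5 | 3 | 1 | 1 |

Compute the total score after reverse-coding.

Reversing items 8, 14, 16 and 17 with 6 − raw:
Total = 3 + 2 + 1 + 1 + 3 + 5 + 5 + (6−1) + 4 + 3 + 3 + 5 + 5 + (6−2) + 3 + (6−5) + (6−3) + 1 + 1
      = 3 + 2 + 1 + 1 + 3 + 5 + 5 + 5 + 4 + 3 + 3 + 5 + 5 + 4 + 3 + 1 + 3 + 1 + 1 = 58

58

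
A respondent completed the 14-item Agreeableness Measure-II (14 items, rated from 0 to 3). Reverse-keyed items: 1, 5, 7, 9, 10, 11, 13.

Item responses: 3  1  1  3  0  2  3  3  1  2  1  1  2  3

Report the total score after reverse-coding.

23

Reverse-keyed items use 3 − raw:
  item 1: 3 − 3 = 0
  item 5: 3 − 0 = 3
  item 7: 3 − 3 = 0
  item 9: 3 − 1 = 2
  item 10: 3 − 2 = 1
  item 11: 3 − 1 = 2
  item 13: 3 − 2 = 1
Scored items: 0, 1, 1, 3, 3, 2, 0, 3, 2, 1, 2, 1, 1, 3
Total = 0 + 1 + 1 + 3 + 3 + 2 + 0 + 3 + 2 + 1 + 2 + 1 + 1 + 3 = 23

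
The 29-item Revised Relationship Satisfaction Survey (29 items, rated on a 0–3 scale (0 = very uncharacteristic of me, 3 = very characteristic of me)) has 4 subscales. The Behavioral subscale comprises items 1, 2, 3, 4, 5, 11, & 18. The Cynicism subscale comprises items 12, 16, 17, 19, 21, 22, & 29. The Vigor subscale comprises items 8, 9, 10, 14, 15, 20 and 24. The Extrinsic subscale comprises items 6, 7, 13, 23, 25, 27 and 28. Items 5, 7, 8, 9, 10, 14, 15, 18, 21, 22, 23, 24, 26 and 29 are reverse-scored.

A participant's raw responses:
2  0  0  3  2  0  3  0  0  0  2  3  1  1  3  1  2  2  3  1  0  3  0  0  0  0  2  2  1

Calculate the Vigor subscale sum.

Vigor items: 8, 9, 10, 14, 15, 20, 24.
Of these, items 8, 9, 10, 14, 15, and 24 are reverse-scored; reverse-coded value = 3 − response.
  item 8: 3 − 0 = 3
  item 9: 3 − 0 = 3
  item 10: 3 − 0 = 3
  item 14: 3 − 1 = 2
  item 15: 3 − 3 = 0
  item 20: 1
  item 24: 3 − 0 = 3
Sum = 3 + 3 + 3 + 2 + 0 + 1 + 3 = 15

15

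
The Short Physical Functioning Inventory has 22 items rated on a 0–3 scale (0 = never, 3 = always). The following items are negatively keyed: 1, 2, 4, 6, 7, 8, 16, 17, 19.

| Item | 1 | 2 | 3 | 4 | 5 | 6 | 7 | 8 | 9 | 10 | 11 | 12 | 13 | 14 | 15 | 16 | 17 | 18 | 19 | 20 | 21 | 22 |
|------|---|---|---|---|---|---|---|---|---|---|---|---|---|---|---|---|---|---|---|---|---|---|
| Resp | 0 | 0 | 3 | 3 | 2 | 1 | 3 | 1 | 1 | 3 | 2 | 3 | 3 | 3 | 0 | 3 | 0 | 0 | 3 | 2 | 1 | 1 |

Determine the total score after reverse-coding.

37

Reversing items 1, 2, 4, 6, 7, 8, 16, 17, & 19 with 3 − raw:
Total = (3−0) + (3−0) + 3 + (3−3) + 2 + (3−1) + (3−3) + (3−1) + 1 + 3 + 2 + 3 + 3 + 3 + 0 + (3−3) + (3−0) + 0 + (3−3) + 2 + 1 + 1
      = 3 + 3 + 3 + 0 + 2 + 2 + 0 + 2 + 1 + 3 + 2 + 3 + 3 + 3 + 0 + 0 + 3 + 0 + 0 + 2 + 1 + 1 = 37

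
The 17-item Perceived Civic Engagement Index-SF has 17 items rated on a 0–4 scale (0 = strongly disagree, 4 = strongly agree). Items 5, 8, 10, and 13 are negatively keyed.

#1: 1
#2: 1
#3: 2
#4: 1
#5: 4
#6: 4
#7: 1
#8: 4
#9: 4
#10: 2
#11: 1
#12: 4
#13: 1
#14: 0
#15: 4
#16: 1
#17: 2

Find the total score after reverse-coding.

31

Reversing items 5, 8, 10 and 13 with 4 − raw:
Total = 1 + 1 + 2 + 1 + (4−4) + 4 + 1 + (4−4) + 4 + (4−2) + 1 + 4 + (4−1) + 0 + 4 + 1 + 2
      = 1 + 1 + 2 + 1 + 0 + 4 + 1 + 0 + 4 + 2 + 1 + 4 + 3 + 0 + 4 + 1 + 2 = 31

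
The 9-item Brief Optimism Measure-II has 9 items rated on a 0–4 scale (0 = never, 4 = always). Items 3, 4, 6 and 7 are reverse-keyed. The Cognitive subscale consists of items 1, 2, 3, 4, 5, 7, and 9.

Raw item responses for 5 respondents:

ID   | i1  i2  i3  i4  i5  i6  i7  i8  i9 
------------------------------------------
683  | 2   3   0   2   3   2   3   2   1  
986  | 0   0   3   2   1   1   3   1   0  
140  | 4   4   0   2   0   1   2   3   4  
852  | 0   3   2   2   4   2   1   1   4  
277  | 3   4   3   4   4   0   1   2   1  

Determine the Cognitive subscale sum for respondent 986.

5

Respondent 986 raw: 0, 0, 3, 2, 1, 1, 3, 1, 0.
Cognitive items: 1, 2, 3, 4, 5, 7, 9.
Reverse-coded (on a 0–4 scale, reversed = 4 − raw):
  item 1: 0
  item 2: 0
  item 3: 4 − 3 = 1
  item 4: 4 − 2 = 2
  item 5: 1
  item 7: 4 − 3 = 1
  item 9: 0
Sum = 0 + 0 + 1 + 2 + 1 + 1 + 0 = 5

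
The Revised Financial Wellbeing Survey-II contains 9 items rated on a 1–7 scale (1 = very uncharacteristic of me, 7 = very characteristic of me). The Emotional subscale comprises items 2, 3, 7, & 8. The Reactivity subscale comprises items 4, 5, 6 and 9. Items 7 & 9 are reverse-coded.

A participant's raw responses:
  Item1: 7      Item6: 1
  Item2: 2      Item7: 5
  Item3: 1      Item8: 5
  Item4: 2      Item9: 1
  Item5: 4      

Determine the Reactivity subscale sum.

Reactivity items: 4, 5, 6, 9.
Of these, item 9 is reverse-coded; on a 1–7 scale, reversed = 8 − raw.
  item 4: 2
  item 5: 4
  item 6: 1
  item 9: 8 − 1 = 7
Sum = 2 + 4 + 1 + 7 = 14

14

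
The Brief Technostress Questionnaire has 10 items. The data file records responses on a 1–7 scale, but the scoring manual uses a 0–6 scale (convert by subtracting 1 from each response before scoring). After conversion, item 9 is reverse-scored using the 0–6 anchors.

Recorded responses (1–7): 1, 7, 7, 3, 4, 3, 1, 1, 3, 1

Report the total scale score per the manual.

Convert to 0–6: 0, 6, 6, 2, 3, 2, 0, 0, 2, 0
Reverse-coded (on a 0–6 scale, reversed = 6 − raw):
  item 9: 6 − 2 = 4
Scored: 0, 6, 6, 2, 3, 2, 0, 0, 4, 0
Total = 23

23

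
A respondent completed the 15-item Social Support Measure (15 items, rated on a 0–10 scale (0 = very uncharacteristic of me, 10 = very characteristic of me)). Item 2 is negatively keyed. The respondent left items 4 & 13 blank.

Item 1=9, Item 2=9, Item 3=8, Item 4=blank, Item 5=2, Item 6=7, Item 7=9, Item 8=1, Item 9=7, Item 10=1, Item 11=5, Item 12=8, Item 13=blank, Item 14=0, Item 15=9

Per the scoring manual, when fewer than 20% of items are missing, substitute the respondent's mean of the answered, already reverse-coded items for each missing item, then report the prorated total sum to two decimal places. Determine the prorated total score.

Reverse-coded (reverse-coded value = 10 − response):
  item 2: 10 − 9 = 1
Completed scored items (13 of 15): 9, 1, 8, 2, 7, 9, 1, 7, 1, 5, 8, 0, 9; sum = 67.
Person mean = 67 / 13 ≈ 5.1538
Prorated total = (67 / 13) × 15 = 77.31 (to 2 dp)

77.31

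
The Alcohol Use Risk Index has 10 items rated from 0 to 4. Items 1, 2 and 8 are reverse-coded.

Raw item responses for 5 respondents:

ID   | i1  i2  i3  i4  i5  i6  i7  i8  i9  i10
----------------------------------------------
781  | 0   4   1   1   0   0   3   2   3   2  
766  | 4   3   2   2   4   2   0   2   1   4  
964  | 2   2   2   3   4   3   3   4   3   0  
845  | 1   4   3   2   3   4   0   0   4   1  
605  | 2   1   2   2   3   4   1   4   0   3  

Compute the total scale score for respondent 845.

24

Respondent 845 raw: 1, 4, 3, 2, 3, 4, 0, 0, 4, 1.
Reverse-coded (reverse-coded value = 4 − response):
  item 1: 4 − 1 = 3
  item 2: 4 − 4 = 0
  item 3: 3
  item 4: 2
  item 5: 3
  item 6: 4
  item 7: 0
  item 8: 4 − 0 = 4
  item 9: 4
  item 10: 1
Sum = 3 + 0 + 3 + 2 + 3 + 4 + 0 + 4 + 4 + 1 = 24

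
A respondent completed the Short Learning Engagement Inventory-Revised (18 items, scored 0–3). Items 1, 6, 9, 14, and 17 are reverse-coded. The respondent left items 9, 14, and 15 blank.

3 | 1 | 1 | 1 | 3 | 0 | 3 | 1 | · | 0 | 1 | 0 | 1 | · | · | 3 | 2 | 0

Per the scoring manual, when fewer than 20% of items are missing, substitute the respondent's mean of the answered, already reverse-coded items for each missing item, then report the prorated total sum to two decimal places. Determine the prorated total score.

22.80

Reverse-coded (reversed = (0+3) − raw = 3 − raw):
  item 1: 3 − 3 = 0
  item 6: 3 − 0 = 3
  item 17: 3 − 2 = 1
Completed scored items (15 of 18): 0, 1, 1, 1, 3, 3, 3, 1, 0, 1, 0, 1, 3, 1, 0; sum = 19.
Person mean = 19 / 15 ≈ 1.2667
Prorated total = (19 / 15) × 18 = 22.80 (to 2 dp)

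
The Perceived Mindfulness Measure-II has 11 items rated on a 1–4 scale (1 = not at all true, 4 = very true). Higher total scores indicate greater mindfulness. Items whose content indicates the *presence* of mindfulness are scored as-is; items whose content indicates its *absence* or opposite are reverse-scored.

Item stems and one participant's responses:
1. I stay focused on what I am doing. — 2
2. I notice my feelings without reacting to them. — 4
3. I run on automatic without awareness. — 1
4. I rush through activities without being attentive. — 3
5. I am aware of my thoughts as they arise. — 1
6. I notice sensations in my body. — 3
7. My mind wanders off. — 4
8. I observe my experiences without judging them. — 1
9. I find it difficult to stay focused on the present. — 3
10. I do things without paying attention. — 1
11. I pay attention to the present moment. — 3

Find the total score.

Items 3, 4, 7, 9, 10 describe the absence/opposite of mindfulness → reverse-score.
reversed = (1+4) − raw = 5 − raw.
  item 1: 2
  item 2: 4
  item 3: 5 − 1 = 4
  item 4: 5 − 3 = 2
  item 5: 1
  item 6: 3
  item 7: 5 − 4 = 1
  item 8: 1
  item 9: 5 − 3 = 2
  item 10: 5 − 1 = 4
  item 11: 3
Total = 2 + 4 + 4 + 2 + 1 + 3 + 1 + 1 + 2 + 4 + 3 = 27

27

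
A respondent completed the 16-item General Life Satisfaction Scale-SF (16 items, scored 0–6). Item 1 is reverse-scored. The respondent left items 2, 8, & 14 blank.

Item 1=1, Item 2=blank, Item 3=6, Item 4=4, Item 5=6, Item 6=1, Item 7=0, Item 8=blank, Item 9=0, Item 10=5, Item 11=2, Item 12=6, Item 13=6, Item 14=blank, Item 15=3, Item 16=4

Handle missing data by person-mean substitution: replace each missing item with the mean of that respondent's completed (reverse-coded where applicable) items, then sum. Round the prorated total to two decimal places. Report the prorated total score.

59.08

Reverse-coded (reversed = (0+6) − raw = 6 − raw):
  item 1: 6 − 1 = 5
Completed scored items (13 of 16): 5, 6, 4, 6, 1, 0, 0, 5, 2, 6, 6, 3, 4; sum = 48.
Person mean = 48 / 13 ≈ 3.6923
Prorated total = (48 / 13) × 16 = 59.08 (to 2 dp)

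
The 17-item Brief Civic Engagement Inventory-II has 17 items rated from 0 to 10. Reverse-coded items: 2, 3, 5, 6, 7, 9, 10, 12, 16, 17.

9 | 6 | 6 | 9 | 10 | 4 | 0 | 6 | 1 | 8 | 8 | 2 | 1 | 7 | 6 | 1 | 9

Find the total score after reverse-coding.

Reverse-coded items (reverse-coded value = 10 − response):
  item 2: 10 − 6 = 4
  item 3: 10 − 6 = 4
  item 5: 10 − 10 = 0
  item 6: 10 − 4 = 6
  item 7: 10 − 0 = 10
  item 9: 10 − 1 = 9
  item 10: 10 − 8 = 2
  item 12: 10 − 2 = 8
  item 16: 10 − 1 = 9
  item 17: 10 − 9 = 1
After reverse-coding: 9, 4, 4, 9, 0, 6, 10, 6, 9, 2, 8, 8, 1, 7, 6, 9, 1
Total = 9 + 4 + 4 + 9 + 0 + 6 + 10 + 6 + 9 + 2 + 8 + 8 + 1 + 7 + 6 + 9 + 1 = 99

99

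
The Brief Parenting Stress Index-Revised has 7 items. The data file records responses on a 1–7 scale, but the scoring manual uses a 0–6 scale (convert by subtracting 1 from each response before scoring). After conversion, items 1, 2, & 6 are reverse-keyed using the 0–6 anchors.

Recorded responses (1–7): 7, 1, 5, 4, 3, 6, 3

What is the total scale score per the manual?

18

Convert to 0–6: 6, 0, 4, 3, 2, 5, 2
Reverse-coded (reverse-coded value = 6 − response):
  item 1: 6 − 6 = 0
  item 2: 6 − 0 = 6
  item 6: 6 − 5 = 1
Scored: 0, 6, 4, 3, 2, 1, 2
Total = 18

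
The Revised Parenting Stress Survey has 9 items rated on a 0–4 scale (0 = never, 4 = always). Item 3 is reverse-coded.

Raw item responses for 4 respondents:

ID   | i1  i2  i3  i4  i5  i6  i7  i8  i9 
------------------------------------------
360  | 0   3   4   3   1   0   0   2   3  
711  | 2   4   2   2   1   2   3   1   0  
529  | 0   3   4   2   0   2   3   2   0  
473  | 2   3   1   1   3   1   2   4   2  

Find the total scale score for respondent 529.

12

Respondent 529 raw: 0, 3, 4, 2, 0, 2, 3, 2, 0.
Reverse-coded (on a 0–4 scale, reversed = 4 − raw):
  item 1: 0
  item 2: 3
  item 3: 4 − 4 = 0
  item 4: 2
  item 5: 0
  item 6: 2
  item 7: 3
  item 8: 2
  item 9: 0
Sum = 0 + 3 + 0 + 2 + 0 + 2 + 3 + 2 + 0 = 12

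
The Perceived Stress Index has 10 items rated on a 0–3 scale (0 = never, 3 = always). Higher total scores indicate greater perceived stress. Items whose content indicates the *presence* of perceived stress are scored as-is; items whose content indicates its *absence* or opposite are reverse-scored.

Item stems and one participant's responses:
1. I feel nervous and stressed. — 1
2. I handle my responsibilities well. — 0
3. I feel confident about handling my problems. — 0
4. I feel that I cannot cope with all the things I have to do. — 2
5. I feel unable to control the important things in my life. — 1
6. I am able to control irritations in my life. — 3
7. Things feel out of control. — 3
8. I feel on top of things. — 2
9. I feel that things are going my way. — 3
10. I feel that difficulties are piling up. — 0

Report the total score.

14

Items 2, 3, 6, 8, 9 describe the absence/opposite of perceived stress → reverse-score.
reverse-coded value = 3 − response.
  item 1: 1
  item 2: 3 − 0 = 3
  item 3: 3 − 0 = 3
  item 4: 2
  item 5: 1
  item 6: 3 − 3 = 0
  item 7: 3
  item 8: 3 − 2 = 1
  item 9: 3 − 3 = 0
  item 10: 0
Total = 1 + 3 + 3 + 2 + 1 + 0 + 3 + 1 + 0 + 0 = 14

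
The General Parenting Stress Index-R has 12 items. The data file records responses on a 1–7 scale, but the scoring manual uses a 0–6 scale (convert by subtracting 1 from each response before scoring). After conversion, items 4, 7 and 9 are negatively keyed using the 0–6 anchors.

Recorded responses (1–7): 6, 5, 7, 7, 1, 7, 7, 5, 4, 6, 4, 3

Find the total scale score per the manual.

Convert to 0–6: 5, 4, 6, 6, 0, 6, 6, 4, 3, 5, 3, 2
Reverse-coded (reverse-coded value = 6 − response):
  item 4: 6 − 6 = 0
  item 7: 6 − 6 = 0
  item 9: 6 − 3 = 3
Scored: 5, 4, 6, 0, 0, 6, 0, 4, 3, 5, 3, 2
Total = 38

38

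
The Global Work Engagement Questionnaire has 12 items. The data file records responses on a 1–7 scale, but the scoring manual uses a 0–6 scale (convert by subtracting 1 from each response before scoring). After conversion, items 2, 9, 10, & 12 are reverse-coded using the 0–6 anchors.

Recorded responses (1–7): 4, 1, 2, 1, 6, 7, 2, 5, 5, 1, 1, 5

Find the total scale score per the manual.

36

Convert to 0–6: 3, 0, 1, 0, 5, 6, 1, 4, 4, 0, 0, 4
Reverse-coded (reverse-coded value = 6 − response):
  item 2: 6 − 0 = 6
  item 9: 6 − 4 = 2
  item 10: 6 − 0 = 6
  item 12: 6 − 4 = 2
Scored: 3, 6, 1, 0, 5, 6, 1, 4, 2, 6, 0, 2
Total = 36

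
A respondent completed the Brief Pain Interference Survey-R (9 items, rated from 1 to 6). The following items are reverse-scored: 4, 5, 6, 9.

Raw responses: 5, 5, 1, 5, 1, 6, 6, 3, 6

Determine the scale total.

30

Reversing items 4, 5, 6 and 9 with 7 − raw:
Total = 5 + 5 + 1 + (7−5) + (7−1) + (7−6) + 6 + 3 + (7−6)
      = 5 + 5 + 1 + 2 + 6 + 1 + 6 + 3 + 1 = 30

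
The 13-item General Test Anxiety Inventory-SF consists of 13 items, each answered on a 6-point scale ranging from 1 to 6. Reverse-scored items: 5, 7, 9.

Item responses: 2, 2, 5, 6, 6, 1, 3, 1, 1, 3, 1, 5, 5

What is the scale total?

Raw sum = 41. Reverse-scored items: 5, 7, 9; their raw sum = 10.
Each reversal replaces raw with 7 − raw, changing the total by 7 − 2·raw per item.
Total = 41 + 3·7 − 2·10 = 41 + 21 − 20 = 42

42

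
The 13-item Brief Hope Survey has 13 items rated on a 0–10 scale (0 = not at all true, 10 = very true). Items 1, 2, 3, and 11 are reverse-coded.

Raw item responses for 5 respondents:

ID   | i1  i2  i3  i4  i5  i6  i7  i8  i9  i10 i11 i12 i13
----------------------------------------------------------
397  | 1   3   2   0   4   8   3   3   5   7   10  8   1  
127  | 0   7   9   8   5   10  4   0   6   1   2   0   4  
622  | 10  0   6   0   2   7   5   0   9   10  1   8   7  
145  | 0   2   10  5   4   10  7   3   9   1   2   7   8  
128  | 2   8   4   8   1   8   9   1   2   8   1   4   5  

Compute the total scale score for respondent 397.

Respondent 397 raw: 1, 3, 2, 0, 4, 8, 3, 3, 5, 7, 10, 8, 1.
Reverse-coded (reversed = (0+10) − raw = 10 − raw):
  item 1: 10 − 1 = 9
  item 2: 10 − 3 = 7
  item 3: 10 − 2 = 8
  item 4: 0
  item 5: 4
  item 6: 8
  item 7: 3
  item 8: 3
  item 9: 5
  item 10: 7
  item 11: 10 − 10 = 0
  item 12: 8
  item 13: 1
Sum = 9 + 7 + 8 + 0 + 4 + 8 + 3 + 3 + 5 + 7 + 0 + 8 + 1 = 63

63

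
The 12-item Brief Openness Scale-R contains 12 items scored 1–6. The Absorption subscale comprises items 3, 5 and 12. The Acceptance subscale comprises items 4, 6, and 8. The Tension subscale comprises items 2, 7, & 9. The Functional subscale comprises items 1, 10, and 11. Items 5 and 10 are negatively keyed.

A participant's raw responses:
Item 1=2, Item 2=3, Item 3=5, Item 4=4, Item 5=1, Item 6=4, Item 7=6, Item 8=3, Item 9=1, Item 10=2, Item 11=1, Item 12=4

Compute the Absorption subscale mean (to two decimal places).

5.00

Absorption items: 3, 5, 12.
Of these, item 5 is negatively keyed; reverse-coded value = 7 − response.
  item 3: 5
  item 5: 7 − 1 = 6
  item 12: 4
Sum = 5 + 6 + 4 = 15
Mean = 15 / 3 = 5.00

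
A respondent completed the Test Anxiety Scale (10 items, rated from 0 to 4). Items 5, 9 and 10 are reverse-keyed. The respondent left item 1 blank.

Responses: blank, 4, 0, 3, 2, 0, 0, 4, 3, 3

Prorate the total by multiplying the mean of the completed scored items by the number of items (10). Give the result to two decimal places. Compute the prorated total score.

Reverse-coded (reverse-coded value = 4 − response):
  item 5: 4 − 2 = 2
  item 9: 4 − 3 = 1
  item 10: 4 − 3 = 1
Completed scored items (9 of 10): 4, 0, 3, 2, 0, 0, 4, 1, 1; sum = 15.
Person mean = 15 / 9 ≈ 1.6667
Prorated total = (15 / 9) × 10 = 16.67 (to 2 dp)

16.67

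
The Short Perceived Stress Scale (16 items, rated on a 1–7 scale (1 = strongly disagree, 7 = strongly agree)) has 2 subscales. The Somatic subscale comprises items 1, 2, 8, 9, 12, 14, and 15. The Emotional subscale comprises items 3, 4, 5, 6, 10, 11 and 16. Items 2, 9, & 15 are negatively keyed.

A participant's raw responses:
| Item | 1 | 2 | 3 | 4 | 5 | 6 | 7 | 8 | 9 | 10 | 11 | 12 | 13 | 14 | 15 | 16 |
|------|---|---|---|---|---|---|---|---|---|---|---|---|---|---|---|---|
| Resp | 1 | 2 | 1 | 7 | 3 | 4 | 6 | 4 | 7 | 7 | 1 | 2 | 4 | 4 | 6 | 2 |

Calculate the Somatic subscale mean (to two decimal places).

2.86

Somatic items: 1, 2, 8, 9, 12, 14, 15.
Of these, items 2, 9 and 15 are negatively keyed; reversed = (1+7) − raw = 8 − raw.
  item 1: 1
  item 2: 8 − 2 = 6
  item 8: 4
  item 9: 8 − 7 = 1
  item 12: 2
  item 14: 4
  item 15: 8 − 6 = 2
Sum = 1 + 6 + 4 + 1 + 2 + 4 + 2 = 20
Mean = 20 / 7 = 2.86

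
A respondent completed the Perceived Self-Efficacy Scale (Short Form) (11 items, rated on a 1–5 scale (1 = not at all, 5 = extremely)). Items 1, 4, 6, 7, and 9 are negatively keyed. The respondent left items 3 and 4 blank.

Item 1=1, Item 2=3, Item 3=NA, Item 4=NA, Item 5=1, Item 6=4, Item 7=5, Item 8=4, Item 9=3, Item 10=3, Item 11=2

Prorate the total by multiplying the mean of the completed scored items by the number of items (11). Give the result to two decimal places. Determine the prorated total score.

Reverse-coded (on a 1–5 scale, reversed = 6 − raw):
  item 1: 6 − 1 = 5
  item 6: 6 − 4 = 2
  item 7: 6 − 5 = 1
  item 9: 6 − 3 = 3
Completed scored items (9 of 11): 5, 3, 1, 2, 1, 4, 3, 3, 2; sum = 24.
Person mean = 24 / 9 ≈ 2.6667
Prorated total = (24 / 9) × 11 = 29.33 (to 2 dp)

29.33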